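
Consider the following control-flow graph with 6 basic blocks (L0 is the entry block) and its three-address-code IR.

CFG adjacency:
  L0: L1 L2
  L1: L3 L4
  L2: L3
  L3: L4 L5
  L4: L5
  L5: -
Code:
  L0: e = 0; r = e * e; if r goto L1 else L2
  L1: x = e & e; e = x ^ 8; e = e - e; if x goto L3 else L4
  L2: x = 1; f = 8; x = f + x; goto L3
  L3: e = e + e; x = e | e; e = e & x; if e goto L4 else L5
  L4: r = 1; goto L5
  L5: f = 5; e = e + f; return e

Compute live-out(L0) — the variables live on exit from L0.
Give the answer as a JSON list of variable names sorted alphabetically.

Answer: ["e"]

Analysis:
Block summaries:
  L0: {e,r} / ∅
  L1: {e,x} / {e}
  L2: {f,x} / ∅
  L3: {e,x} / {e}
  L4: {r} / ∅
  L5: {e,f} / {e}

Backward fixpoint:
  L0 li=∅ lo={e}
  L1 li={e} lo={e}
  L2 li={e} lo={e}
  L3 li={e} lo={e}
  L4 li={e} lo={e}
  L5 li={e} lo=∅

live-out(L0) = ["e"]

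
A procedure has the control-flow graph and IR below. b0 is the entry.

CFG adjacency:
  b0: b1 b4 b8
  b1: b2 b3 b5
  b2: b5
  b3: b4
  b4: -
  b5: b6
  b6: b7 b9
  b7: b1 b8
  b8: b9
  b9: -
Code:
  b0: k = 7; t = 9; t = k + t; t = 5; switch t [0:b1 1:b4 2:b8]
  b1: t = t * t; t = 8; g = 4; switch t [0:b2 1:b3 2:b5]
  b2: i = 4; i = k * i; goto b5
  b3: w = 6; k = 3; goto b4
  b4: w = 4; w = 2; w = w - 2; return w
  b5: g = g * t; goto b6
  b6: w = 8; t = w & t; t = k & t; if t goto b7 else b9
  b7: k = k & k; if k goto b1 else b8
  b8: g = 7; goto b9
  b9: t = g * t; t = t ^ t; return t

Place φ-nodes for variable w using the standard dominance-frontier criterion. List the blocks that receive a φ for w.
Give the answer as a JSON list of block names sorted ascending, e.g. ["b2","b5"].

Answer: ["b1", "b4", "b8", "b9"]

Working:
idom tree: b1←b0 b2←b1 b3←b1 b4←b0 b5←b1 b6←b5 b7←b6 b8←b0 b9←b0
Join-block Dom:
  b1: preds {b0,b7}: {b0} ∩ {b0,b1,b5,b6,b7} = {b0}; idom=b0
  b4: preds {b0,b3}: {b0} ∩ {b0,b1,b3} = {b0}; idom=b0
  b5: preds {b1,b2}: {b0,b1} ∩ {b0,b1,b2} = {b0,b1}; idom=b1
  b8: preds {b0,b7}: {b0} ∩ {b0,b1,b5,b6,b7} = {b0}; idom=b0
  b9: preds {b6,b8}: {b0,b1,b5,b6} ∩ {b0,b8} = {b0}; idom=b0

DF walk-up:
  join b1 pred b0: · stop@b0
  join b1 pred b7: b7→b6→b5→b1 stop@b0
  join b4 pred b0: · stop@b0
  join b4 pred b3: b3→b1 stop@b0
  join b5 pred b1: · stop@b1
  join b5 pred b2: b2 stop@b1
  join b8 pred b0: · stop@b0
  join b8 pred b7: b7→b6→b5→b1 stop@b0
  join b9 pred b6: b6→b5→b1 stop@b0
  join b9 pred b8: b8 stop@b0
  b0: DF=∅
  b1: DF={b1,b4,b8,b9}
  b2: DF={b5}
  b3: DF={b4}
  b4: DF=∅
  b5: DF={b1,b8,b9}
  b6: DF={b1,b8,b9}
  b7: DF={b1,b8}
  b8: DF={b9}
  b9: DF=∅

φ for w: defs {b3,b4,b6}
  DF⁺ = {b1,b4,b8,b9}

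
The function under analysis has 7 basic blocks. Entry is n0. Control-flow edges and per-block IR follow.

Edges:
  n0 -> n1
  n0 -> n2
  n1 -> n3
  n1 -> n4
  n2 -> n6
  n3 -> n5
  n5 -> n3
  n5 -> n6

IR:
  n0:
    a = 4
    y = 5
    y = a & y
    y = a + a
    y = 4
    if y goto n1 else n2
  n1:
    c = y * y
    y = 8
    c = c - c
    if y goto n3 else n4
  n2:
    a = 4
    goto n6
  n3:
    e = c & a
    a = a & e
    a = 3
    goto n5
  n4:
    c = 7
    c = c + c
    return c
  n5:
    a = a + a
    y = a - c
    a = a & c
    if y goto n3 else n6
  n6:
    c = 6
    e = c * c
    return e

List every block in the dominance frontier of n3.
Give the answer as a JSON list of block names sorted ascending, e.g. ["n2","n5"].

Answer: ["n3", "n6"]

Working:
idom tree: n1←n0 n2←n0 n3←n1 n4←n1 n5←n3 n6←n0
Join-block Dom:
  n3: preds {n1,n5}: {n0,n1} ∩ {n0,n1,n3,n5} = {n0,n1}; idom=n1
  n6: preds {n2,n5}: {n0,n2} ∩ {n0,n1,n3,n5} = {n0}; idom=n0

DF derivation:
  join n3 pred n1: · stop@n1
  join n3 pred n5: n5→n3 stop@n1
  join n6 pred n2: n2 stop@n0
  join n6 pred n5: n5→n3→n1 stop@n0
  DF(n0)=∅
  DF(n1)={n6}
  DF(n2)={n6}
  DF(n3)={n3,n6}
  DF(n4)=∅
  DF(n5)={n3,n6}
  DF(n6)=∅

DF(n3) = ["n3", "n6"]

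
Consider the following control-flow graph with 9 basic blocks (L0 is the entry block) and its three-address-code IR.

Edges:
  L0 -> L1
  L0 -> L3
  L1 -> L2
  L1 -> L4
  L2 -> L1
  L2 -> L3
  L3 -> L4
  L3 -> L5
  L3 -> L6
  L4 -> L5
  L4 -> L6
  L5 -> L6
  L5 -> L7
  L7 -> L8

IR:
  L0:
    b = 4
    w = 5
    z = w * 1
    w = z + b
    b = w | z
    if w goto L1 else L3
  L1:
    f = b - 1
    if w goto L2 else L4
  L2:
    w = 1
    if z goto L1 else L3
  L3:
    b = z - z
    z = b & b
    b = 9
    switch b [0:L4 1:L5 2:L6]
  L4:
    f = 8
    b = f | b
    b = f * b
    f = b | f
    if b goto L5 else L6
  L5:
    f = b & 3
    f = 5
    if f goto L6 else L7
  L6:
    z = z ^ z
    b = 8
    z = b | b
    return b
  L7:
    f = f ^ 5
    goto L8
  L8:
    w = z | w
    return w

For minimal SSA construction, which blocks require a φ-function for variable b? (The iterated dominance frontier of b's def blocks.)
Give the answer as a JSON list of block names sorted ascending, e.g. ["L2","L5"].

idom tree: L1←L0 L2←L1 L3←L0 L4←L0 L5←L0 L6←L0 L7←L5 L8←L7
Dom∩ at merges:
  L1: preds {L0,L2}: {L0} ∩ {L0,L1,L2} = {L0}; idom=L0
  L3: preds {L0,L2}: {L0} ∩ {L0,L1,L2} = {L0}; idom=L0
  L4: preds {L1,L3}: {L0,L1} ∩ {L0,L3} = {L0}; idom=L0
  L5: preds {L3,L4}: {L0,L3} ∩ {L0,L4} = {L0}; idom=L0
  L6: preds {L3,L4,L5}: {L0,L3} ∩ {L0,L4} ∩ {L0,L5} = {L0}; idom=L0

DF derivation:
  L1←L0: walk · to L0
  L1←L2: walk L2→L1 to L0
  L3←L0: walk · to L0
  L3←L2: walk L2→L1 to L0
  L4←L1: walk L1 to L0
  L4←L3: walk L3 to L0
  L5←L3: walk L3 to L0
  L5←L4: walk L4 to L0
  L6←L3: walk L3 to L0
  L6←L4: walk L4 to L0
  L6←L5: walk L5 to L0
  L0: DF=∅
  L1: DF={L1,L3,L4}
  L2: DF={L1,L3}
  L3: DF={L4,L5,L6}
  L4: DF={L5,L6}
  L5: DF={L6}
  L6: DF=∅
  L7: DF=∅
  L8: DF=∅

φ for b: defs {L0,L3,L4,L6}
  DF⁺ = {L4,L5,L6}

Answer: ["L4", "L5", "L6"]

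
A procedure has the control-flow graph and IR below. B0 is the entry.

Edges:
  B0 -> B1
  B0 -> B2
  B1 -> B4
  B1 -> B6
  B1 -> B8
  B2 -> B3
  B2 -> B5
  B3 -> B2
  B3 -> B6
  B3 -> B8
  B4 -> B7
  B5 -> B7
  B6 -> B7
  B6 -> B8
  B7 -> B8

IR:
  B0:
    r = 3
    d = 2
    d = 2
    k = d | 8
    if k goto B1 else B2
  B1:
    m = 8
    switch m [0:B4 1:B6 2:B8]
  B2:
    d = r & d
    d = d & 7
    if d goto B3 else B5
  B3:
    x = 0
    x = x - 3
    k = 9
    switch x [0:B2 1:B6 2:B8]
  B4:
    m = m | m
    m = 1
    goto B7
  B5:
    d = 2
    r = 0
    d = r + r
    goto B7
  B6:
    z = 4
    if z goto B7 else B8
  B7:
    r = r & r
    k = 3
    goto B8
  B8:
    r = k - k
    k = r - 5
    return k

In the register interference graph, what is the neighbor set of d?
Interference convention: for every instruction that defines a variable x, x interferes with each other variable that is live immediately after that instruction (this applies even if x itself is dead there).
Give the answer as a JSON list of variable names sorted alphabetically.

Block summaries:
  B0 def {d,k,r} use ∅
  B1 def {m} use ∅
  B2 def {d} use {d,r}
  B3 def {k,x} use ∅
  B4 def {m} use {m}
  B5 def {d,r} use ∅
  B6 def {z} use ∅
  B7 def {k,r} use {r}
  B8 def {k,r} use {k}

Liveness:
  live B0: ∅→{d,k,r}
  live B1: {k,r}→{k,m,r}
  live B2: {d,r}→{d,r}
  live B3: {d,r}→{d,k,r}
  live B4: {m,r}→{r}
  live B5: ∅→{r}
  live B6: {k,r}→{k,r}
  live B7: {r}→{k}
  live B8: {k}→∅

Conflict graph:
  d — {k,r,x}
  k — {d,m,r,x,z}
  m — {k,r}
  r — {d,k,m,x,z}
  x — {d,k,r}
  z — {k,r}

N(d) = ["k", "r", "x"]

Answer: ["k", "r", "x"]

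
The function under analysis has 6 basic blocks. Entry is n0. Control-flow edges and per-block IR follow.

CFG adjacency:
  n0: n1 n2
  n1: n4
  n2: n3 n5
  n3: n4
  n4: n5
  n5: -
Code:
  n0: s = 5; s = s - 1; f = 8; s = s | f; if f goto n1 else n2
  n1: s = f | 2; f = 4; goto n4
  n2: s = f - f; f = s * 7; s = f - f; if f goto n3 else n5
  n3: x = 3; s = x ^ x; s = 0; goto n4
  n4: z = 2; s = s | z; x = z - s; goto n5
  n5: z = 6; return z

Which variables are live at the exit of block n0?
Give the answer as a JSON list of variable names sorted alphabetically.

Block summaries:
  n0: {f,s} / ∅
  n1: {f,s} / {f}
  n2: {f,s} / {f}
  n3: {s,x} / ∅
  n4: {s,x,z} / {s}
  n5: {z} / ∅

Liveness:
  n0 li=∅ lo={f}
  n1 li={f} lo={s}
  n2 li={f} lo=∅
  n3 li=∅ lo={s}
  n4 li={s} lo=∅
  n5 li=∅ lo=∅

live-out(n0) = ["f"]

Answer: ["f"]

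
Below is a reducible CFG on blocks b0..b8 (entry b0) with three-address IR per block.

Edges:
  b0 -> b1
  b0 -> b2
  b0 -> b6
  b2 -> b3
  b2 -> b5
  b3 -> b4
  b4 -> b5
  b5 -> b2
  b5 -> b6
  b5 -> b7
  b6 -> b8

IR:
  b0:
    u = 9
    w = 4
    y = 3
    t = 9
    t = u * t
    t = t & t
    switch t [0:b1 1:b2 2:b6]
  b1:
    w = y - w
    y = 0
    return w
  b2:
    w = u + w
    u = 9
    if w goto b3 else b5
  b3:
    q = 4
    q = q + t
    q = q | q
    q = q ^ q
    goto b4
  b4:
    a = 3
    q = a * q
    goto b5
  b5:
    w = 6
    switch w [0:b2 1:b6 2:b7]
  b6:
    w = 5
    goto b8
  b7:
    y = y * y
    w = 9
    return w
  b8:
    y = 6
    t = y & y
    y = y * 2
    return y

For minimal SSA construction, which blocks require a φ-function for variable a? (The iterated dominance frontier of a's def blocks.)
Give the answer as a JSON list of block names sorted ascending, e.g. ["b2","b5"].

idom tree: b1←b0 b2←b0 b3←b2 b4←b3 b5←b2 b6←b0 b7←b5 b8←b6
Dom∩ at merges:
  b2: preds {b0,b5}: {b0} ∩ {b0,b2,b5} = {b0}; idom=b0
  b5: preds {b2,b4}: {b0,b2} ∩ {b0,b2,b3,b4} = {b0,b2}; idom=b2
  b6: preds {b0,b5}: {b0} ∩ {b0,b2,b5} = {b0}; idom=b0

Frontier:
  b2←b0: walk · to b0
  b2←b5: walk b5→b2 to b0
  b5←b2: walk · to b2
  b5←b4: walk b4→b3 to b2
  b6←b0: walk · to b0
  b6←b5: walk b5→b2 to b0
  DF(b0)=∅
  DF(b1)=∅
  DF(b2)={b2,b6}
  DF(b3)={b5}
  DF(b4)={b5}
  DF(b5)={b2,b6}
  DF(b6)=∅
  DF(b7)=∅
  DF(b8)=∅

φ for a: defs {b4}
  DF⁺ = {b2,b5,b6}

Answer: ["b2", "b5", "b6"]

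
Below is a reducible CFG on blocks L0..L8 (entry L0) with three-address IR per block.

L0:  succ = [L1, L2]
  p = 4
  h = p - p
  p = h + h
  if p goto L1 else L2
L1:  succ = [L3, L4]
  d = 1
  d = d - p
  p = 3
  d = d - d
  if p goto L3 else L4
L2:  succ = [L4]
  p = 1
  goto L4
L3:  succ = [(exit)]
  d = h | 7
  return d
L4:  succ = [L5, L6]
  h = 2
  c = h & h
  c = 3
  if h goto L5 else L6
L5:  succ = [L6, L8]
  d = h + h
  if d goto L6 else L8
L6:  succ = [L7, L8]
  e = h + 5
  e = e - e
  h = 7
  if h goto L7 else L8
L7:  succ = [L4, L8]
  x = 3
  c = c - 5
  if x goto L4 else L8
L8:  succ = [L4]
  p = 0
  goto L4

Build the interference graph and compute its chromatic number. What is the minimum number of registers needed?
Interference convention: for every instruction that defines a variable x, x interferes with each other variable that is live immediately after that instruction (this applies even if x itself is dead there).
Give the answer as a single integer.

Answer: 3

Analysis:
def/use:
  L0: {h,p} / ∅
  L1: {d,p} / {p}
  L2: {p} / ∅
  L3: {d} / {h}
  L4: {c,h} / ∅
  L5: {d} / {h}
  L6: {e,h} / {h}
  L7: {c,x} / {c}
  L8: {p} / ∅

Backward fixpoint:
  L0 li=∅ lo={h,p}
  L1 li={h,p} lo={h}
  L2 li=∅ lo=∅
  L3 li={h} lo=∅
  L4 li=∅ lo={c,h}
  L5 li={c,h} lo={c,h}
  L6 li={c,h} lo={c}
  L7 li={c} lo=∅
  L8 li=∅ lo=∅

Interfere edges:
  c — {d,e,h,x}
  d — {c,h,p}
  e — {c}
  h — {c,d,p}
  p — {d,h}
  x — {c}

Colouring:
  lower bound: {c,d,h} mutually conflict ⇒ χ ≥ 3
  3-colouring: r0={c,p}  r1={d,e,x}  r2={h}
  χ = 3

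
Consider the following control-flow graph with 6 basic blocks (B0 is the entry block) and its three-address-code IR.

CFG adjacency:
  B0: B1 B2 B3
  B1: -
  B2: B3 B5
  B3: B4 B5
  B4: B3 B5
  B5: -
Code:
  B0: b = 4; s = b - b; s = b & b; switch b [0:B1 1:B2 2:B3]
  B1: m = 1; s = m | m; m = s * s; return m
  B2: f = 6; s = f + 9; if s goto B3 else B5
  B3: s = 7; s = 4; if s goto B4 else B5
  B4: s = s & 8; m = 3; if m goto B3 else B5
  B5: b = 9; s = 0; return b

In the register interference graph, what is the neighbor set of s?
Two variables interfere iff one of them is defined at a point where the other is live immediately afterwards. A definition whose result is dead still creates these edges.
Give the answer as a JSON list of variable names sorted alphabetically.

Answer: ["b"]

Analysis:
Per-block:
  B0 def {b,s} use ∅
  B1 def {m,s} use ∅
  B2 def {f,s} use ∅
  B3 def {s} use ∅
  B4 def {m,s} use {s}
  B5 def {b,s} use ∅

Live sets:
  live B0: ∅→∅
  live B1: ∅→∅
  live B2: ∅→∅
  live B3: ∅→{s}
  live B4: {s}→∅
  live B5: ∅→∅

Interfere edges:
  b — {s}
  f — ∅
  m — ∅
  s — {b}

N(s) = ["b"]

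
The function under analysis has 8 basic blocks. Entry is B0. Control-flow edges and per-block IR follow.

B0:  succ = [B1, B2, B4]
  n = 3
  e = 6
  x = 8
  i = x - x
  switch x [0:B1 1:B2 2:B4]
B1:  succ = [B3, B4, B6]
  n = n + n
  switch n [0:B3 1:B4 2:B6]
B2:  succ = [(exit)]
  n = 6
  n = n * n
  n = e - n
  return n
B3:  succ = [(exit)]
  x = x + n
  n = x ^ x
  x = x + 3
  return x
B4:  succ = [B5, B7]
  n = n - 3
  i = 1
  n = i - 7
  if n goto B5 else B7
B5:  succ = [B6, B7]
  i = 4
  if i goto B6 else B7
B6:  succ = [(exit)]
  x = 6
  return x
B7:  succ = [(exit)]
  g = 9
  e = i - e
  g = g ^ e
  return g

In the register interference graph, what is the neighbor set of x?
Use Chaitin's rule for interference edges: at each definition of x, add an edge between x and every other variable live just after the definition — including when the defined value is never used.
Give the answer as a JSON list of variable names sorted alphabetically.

Answer: ["e", "i", "n"]

Derivation:
Per-block:
  B0: {e,i,n,x} / ∅
  B1: {n} / {n}
  B2: {n} / {e}
  B3: {n,x} / {n,x}
  B4: {i,n} / {n}
  B5: {i} / ∅
  B6: {x} / ∅
  B7: {e,g} / {e,i}

Backward fixpoint:
  B0: in=∅ out={e,n,x}
  B1: in={e,n,x} out={e,n,x}
  B2: in={e} out=∅
  B3: in={n,x} out=∅
  B4: in={e,n} out={e,i}
  B5: in={e} out={e,i}
  B6: in=∅ out=∅
  B7: in={e,i} out=∅

Conflict graph:
  e — {g,i,n,x}
  g — {e,i}
  i — {e,g,n,x}
  n — {e,i,x}
  x — {e,i,n}

N(x) = ["e", "i", "n"]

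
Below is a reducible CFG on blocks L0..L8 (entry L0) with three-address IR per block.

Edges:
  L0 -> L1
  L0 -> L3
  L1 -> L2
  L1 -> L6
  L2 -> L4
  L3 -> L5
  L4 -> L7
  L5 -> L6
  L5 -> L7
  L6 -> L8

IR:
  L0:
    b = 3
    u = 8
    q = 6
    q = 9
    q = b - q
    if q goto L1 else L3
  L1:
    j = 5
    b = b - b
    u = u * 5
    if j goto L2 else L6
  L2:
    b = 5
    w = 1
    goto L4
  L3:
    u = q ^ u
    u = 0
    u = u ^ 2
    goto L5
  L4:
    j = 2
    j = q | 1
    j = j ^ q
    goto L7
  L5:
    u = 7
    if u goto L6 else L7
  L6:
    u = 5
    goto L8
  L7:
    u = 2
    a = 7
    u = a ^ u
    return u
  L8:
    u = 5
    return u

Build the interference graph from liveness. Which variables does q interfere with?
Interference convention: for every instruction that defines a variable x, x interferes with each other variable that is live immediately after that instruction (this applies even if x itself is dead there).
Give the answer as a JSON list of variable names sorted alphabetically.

Per-block:
  L0: {b,q,u} / ∅
  L1: {b,j,u} / {b,u}
  L2: {b,w} / ∅
  L3: {u} / {q,u}
  L4: {j} / {q}
  L5: {u} / ∅
  L6: {u} / ∅
  L7: {a,u} / ∅
  L8: {u} / ∅

Backward fixpoint:
  live L0: ∅→{b,q,u}
  live L1: {b,q,u}→{q}
  live L2: {q}→{q}
  live L3: {q,u}→∅
  live L4: {q}→∅
  live L5: ∅→∅
  live L6: ∅→∅
  live L7: ∅→∅
  live L8: ∅→∅

Interfere edges:
  a: {u}
  b: {j,q,u}
  j: {b,q,u}
  q: {b,j,u,w}
  u: {a,b,j,q}
  w: {q}

N(q) = ["b", "j", "u", "w"]

Answer: ["b", "j", "u", "w"]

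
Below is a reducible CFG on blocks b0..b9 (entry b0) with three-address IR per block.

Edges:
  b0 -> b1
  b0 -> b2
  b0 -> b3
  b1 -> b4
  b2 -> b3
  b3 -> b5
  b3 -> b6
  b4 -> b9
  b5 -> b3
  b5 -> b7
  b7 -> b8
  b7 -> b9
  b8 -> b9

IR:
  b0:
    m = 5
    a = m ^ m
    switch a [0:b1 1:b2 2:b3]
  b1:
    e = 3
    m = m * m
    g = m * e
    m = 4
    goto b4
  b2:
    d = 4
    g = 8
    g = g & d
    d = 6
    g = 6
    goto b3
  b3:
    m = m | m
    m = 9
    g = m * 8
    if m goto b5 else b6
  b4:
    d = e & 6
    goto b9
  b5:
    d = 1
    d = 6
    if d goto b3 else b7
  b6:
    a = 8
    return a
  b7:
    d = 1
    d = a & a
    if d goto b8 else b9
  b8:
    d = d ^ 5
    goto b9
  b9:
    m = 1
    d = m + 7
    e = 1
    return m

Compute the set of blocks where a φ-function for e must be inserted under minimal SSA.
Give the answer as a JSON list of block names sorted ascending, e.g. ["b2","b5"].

idom tree: b1←b0 b2←b0 b3←b0 b4←b1 b5←b3 b6←b3 b7←b5 b8←b7 b9←b0
Dom∩ at merges:
  b3: preds {b0,b2,b5}: {b0} ∩ {b0,b2} ∩ {b0,b3,b5} = {b0}; idom=b0
  b9: preds {b4,b7,b8}: {b0,b1,b4} ∩ {b0,b3,b5,b7} ∩ {b0,b3,b5,b7,b8} = {b0}; idom=b0

Frontier:
  join b3 pred b0: · stop@b0
  join b3 pred b2: b2 stop@b0
  join b3 pred b5: b5→b3 stop@b0
  join b9 pred b4: b4→b1 stop@b0
  join b9 pred b7: b7→b5→b3 stop@b0
  join b9 pred b8: b8→b7→b5→b3 stop@b0
  b0: DF=∅
  b1: DF={b9}
  b2: DF={b3}
  b3: DF={b3,b9}
  b4: DF={b9}
  b5: DF={b3,b9}
  b6: DF=∅
  b7: DF={b9}
  b8: DF={b9}
  b9: DF=∅

φ for e: defs {b1,b9}
  DF⁺ = {b9}

Answer: ["b9"]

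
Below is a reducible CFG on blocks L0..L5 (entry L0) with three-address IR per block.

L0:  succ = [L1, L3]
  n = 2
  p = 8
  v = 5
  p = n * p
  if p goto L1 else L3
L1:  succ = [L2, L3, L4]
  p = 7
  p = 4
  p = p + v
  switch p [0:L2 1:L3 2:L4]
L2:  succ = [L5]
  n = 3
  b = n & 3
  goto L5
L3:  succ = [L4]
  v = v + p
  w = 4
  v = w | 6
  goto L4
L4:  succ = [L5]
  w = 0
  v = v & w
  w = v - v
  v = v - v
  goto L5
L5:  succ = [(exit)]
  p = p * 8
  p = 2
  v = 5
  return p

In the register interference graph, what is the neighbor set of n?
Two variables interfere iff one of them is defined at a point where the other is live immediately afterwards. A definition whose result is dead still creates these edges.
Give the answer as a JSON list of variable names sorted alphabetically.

Answer: ["p", "v"]

Working:
Per-block:
  L0: def={n,p,v} ue=∅
  L1: def={p} ue={v}
  L2: def={b,n} ue=∅
  L3: def={v,w} ue={p,v}
  L4: def={v,w} ue={v}
  L5: def={p,v} ue={p}

Live sets:
  live L0: ∅→{p,v}
  live L1: {v}→{p,v}
  live L2: {p}→{p}
  live L3: {p,v}→{p,v}
  live L4: {p,v}→{p}
  live L5: {p}→∅

Interference:
  b — {p}
  n — {p,v}
  p — {b,n,v,w}
  v — {n,p,w}
  w — {p,v}

N(n) = ["p", "v"]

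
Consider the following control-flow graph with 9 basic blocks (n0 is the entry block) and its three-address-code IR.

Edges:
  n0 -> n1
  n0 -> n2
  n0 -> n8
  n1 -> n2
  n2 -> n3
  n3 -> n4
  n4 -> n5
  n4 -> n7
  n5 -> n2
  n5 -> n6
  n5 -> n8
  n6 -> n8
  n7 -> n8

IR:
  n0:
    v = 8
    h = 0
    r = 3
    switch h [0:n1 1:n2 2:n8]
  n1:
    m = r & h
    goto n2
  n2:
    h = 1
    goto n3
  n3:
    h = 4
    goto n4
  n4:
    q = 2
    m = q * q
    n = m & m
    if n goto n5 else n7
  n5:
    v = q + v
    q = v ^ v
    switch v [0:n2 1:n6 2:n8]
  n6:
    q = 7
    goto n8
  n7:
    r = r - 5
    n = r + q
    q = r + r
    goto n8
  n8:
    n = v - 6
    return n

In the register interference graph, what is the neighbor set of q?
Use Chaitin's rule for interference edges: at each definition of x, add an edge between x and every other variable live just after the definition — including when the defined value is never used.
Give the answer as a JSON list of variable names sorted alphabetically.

Answer: ["m", "n", "r", "v"]

Analysis:
Block summaries:
  n0: def={h,r,v} ue=∅
  n1: def={m} ue={h,r}
  n2: def={h} ue=∅
  n3: def={h} ue=∅
  n4: def={m,n,q} ue=∅
  n5: def={q,v} ue={q,v}
  n6: def={q} ue=∅
  n7: def={n,q,r} ue={q,r}
  n8: def={n} ue={v}

Backward fixpoint:
  live n0: ∅→{h,r,v}
  live n1: {h,r,v}→{r,v}
  live n2: {r,v}→{r,v}
  live n3: {r,v}→{r,v}
  live n4: {r,v}→{q,r,v}
  live n5: {q,r,v}→{r,v}
  live n6: {v}→{v}
  live n7: {q,r,v}→{v}
  live n8: {v}→∅

Conflict graph:
  h — {r,v}
  m — {q,r,v}
  n — {q,r,v}
  q — {m,n,r,v}
  r — {h,m,n,q,v}
  v — {h,m,n,q,r}

N(q) = ["m", "n", "r", "v"]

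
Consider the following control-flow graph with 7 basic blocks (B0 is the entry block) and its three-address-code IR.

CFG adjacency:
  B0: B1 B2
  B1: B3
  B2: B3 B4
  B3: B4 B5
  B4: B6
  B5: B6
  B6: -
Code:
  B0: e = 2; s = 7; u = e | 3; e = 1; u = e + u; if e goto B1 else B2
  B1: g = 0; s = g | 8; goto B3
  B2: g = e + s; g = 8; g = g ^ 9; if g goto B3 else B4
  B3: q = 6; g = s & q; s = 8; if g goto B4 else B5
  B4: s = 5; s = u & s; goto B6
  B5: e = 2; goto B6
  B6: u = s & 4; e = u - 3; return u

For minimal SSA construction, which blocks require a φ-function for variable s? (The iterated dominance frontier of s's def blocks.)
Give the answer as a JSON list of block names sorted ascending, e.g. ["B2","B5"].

Answer: ["B3", "B4", "B6"]

Derivation:
idom tree: B1←B0 B2←B0 B3←B0 B4←B0 B5←B3 B6←B0
Dom at joins:
  B3: preds {B1,B2}: {B0,B1} ∩ {B0,B2} = {B0}; idom=B0
  B4: preds {B2,B3}: {B0,B2} ∩ {B0,B3} = {B0}; idom=B0
  B6: preds {B4,B5}: {B0,B4} ∩ {B0,B3,B5} = {B0}; idom=B0

DF walk-up:
  join B3 pred B1: B1 stop@B0
  join B3 pred B2: B2 stop@B0
  join B4 pred B2: B2 stop@B0
  join B4 pred B3: B3 stop@B0
  join B6 pred B4: B4 stop@B0
  join B6 pred B5: B5→B3 stop@B0
  DF(B0)=∅
  DF(B1)={B3}
  DF(B2)={B3,B4}
  DF(B3)={B4,B6}
  DF(B4)={B6}
  DF(B5)={B6}
  DF(B6)=∅

φ for s: defs {B0,B1,B3,B4}
  DF⁺ = {B3,B4,B6}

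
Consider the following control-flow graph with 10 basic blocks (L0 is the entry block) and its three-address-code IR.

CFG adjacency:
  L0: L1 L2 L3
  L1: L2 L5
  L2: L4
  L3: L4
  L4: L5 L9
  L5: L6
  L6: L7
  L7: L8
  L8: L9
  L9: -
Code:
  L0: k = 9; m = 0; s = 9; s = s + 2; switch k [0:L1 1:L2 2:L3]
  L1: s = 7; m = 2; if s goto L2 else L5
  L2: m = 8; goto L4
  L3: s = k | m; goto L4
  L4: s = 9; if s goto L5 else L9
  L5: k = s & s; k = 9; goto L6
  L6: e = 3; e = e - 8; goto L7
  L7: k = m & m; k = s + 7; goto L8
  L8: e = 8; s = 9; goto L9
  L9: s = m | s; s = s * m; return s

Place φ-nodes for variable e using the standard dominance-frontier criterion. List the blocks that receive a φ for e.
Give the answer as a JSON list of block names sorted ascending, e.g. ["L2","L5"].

idom tree: L1←L0 L2←L0 L3←L0 L4←L0 L5←L0 L6←L5 L7←L6 L8←L7 L9←L0
Dom at joins:
  L2: preds {L0,L1}: {L0} ∩ {L0,L1} = {L0}; idom=L0
  L4: preds {L2,L3}: {L0,L2} ∩ {L0,L3} = {L0}; idom=L0
  L5: preds {L1,L4}: {L0,L1} ∩ {L0,L4} = {L0}; idom=L0
  L9: preds {L4,L8}: {L0,L4} ∩ {L0,L5,L6,L7,L8} = {L0}; idom=L0

DF derivation:
  join L2 pred L0: · stop@L0
  join L2 pred L1: L1 stop@L0
  join L4 pred L2: L2 stop@L0
  join L4 pred L3: L3 stop@L0
  join L5 pred L1: L1 stop@L0
  join L5 pred L4: L4 stop@L0
  join L9 pred L4: L4 stop@L0
  join L9 pred L8: L8→L7→L6→L5 stop@L0
  L0 → ∅
  L1 → {L2,L5}
  L2 → {L4}
  L3 → {L4}
  L4 → {L5,L9}
  L5 → {L9}
  L6 → {L9}
  L7 → {L9}
  L8 → {L9}
  L9 → ∅

φ for e: defs {L6,L8}
  DF⁺ = {L9}

Answer: ["L9"]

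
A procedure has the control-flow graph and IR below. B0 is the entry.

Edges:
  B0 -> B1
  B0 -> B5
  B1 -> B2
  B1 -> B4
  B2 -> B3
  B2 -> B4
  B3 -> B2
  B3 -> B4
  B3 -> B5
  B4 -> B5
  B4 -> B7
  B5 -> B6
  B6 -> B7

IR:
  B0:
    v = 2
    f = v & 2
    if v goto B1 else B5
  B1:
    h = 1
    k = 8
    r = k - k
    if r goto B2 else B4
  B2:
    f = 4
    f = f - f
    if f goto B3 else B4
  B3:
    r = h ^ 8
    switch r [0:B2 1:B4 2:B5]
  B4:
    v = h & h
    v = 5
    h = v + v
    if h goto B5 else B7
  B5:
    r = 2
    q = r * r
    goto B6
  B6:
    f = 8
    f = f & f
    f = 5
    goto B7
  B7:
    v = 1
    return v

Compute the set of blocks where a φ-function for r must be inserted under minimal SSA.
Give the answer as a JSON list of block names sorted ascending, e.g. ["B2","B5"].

idom tree: B1←B0 B2←B1 B3←B2 B4←B1 B5←B0 B6←B5 B7←B0
Join-block Dom:
  B2: preds {B1,B3}: {B0,B1} ∩ {B0,B1,B2,B3} = {B0,B1}; idom=B1
  B4: preds {B1,B2,B3}: {B0,B1} ∩ {B0,B1,B2} ∩ {B0,B1,B2,B3} = {B0,B1}; idom=B1
  B5: preds {B0,B3,B4}: {B0} ∩ {B0,B1,B2,B3} ∩ {B0,B1,B4} = {B0}; idom=B0
  B7: preds {B4,B6}: {B0,B1,B4} ∩ {B0,B5,B6} = {B0}; idom=B0

DF walk-up:
  join B2 pred B1: · stop@B1
  join B2 pred B3: B3→B2 stop@B1
  join B4 pred B1: · stop@B1
  join B4 pred B2: B2 stop@B1
  join B4 pred B3: B3→B2 stop@B1
  join B5 pred B0: · stop@B0
  join B5 pred B3: B3→B2→B1 stop@B0
  join B5 pred B4: B4→B1 stop@B0
  join B7 pred B4: B4→B1 stop@B0
  join B7 pred B6: B6→B5 stop@B0
  B0 → ∅
  B1 → {B5,B7}
  B2 → {B2,B4,B5}
  B3 → {B2,B4,B5}
  B4 → {B5,B7}
  B5 → {B7}
  B6 → {B7}
  B7 → ∅

φ for r: defs {B1,B3,B5}
  DF⁺ = {B2,B4,B5,B7}

Answer: ["B2", "B4", "B5", "B7"]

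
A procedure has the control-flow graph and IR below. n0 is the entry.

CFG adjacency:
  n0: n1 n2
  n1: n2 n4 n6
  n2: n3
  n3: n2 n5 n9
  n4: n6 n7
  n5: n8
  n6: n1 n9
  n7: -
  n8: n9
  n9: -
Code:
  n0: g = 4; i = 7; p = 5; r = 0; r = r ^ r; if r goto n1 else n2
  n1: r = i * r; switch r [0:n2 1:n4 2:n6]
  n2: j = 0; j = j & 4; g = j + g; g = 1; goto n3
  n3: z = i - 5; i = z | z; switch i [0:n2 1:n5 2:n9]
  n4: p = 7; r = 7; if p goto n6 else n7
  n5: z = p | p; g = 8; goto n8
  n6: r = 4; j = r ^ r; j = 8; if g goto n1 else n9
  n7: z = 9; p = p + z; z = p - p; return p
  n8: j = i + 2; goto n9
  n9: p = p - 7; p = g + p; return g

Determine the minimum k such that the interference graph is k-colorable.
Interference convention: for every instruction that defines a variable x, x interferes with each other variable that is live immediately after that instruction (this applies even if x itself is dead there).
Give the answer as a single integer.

Answer: 5

Working:
def/use:
  n0: def={g,i,p,r} ue=∅
  n1: def={r} ue={i,r}
  n2: def={g,j} ue={g}
  n3: def={i,z} ue={i}
  n4: def={p,r} ue=∅
  n5: def={g,z} ue={p}
  n6: def={j,r} ue={g}
  n7: def={p,z} ue={p}
  n8: def={j} ue={i}
  n9: def={p} ue={g,p}

Backward fixpoint:
  live n0: ∅→{g,i,p,r}
  live n1: {g,i,p,r}→{g,i,p}
  live n2: {g,i,p}→{g,i,p}
  live n3: {g,i,p}→{g,i,p}
  live n4: {g,i}→{g,i,p}
  live n5: {i,p}→{g,i,p}
  live n6: {g,i,p}→{g,i,p,r}
  live n7: {p}→∅
  live n8: {g,i,p}→{g,p}
  live n9: {g,p}→∅

Interfere edges:
  g — {i,j,p,r,z}
  i — {g,j,p,r,z}
  j — {g,i,p,r}
  p — {g,i,j,r,z}
  r — {g,i,j,p}
  z — {g,i,p}

Registers:
  lower bound: {g,i,j,p,r} mutually conflict ⇒ χ ≥ 5
  5-colouring: c0={g}  c1={i}  c2={p}  c3={j,z}  c4={r}
  χ = 5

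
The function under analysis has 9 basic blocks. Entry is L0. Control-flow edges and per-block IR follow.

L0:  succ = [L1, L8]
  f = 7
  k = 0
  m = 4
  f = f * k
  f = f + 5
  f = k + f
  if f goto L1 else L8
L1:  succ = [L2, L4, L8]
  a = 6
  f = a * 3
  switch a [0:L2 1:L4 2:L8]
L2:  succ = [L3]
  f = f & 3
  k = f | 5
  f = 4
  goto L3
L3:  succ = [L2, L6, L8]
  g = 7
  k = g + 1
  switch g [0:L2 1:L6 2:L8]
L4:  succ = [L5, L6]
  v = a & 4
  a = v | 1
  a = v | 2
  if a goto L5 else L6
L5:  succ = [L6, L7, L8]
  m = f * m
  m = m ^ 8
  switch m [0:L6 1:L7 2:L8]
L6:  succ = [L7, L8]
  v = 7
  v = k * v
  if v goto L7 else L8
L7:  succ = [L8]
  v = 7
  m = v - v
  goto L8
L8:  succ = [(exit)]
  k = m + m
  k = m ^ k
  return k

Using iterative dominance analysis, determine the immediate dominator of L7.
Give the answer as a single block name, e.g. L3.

idom tree: L1←L0 L2←L1 L3←L2 L4←L1 L5←L4 L6←L1 L7←L1 L8←L0
Dom∩ at merges:
  L2: preds {L1,L3}: {L0,L1} ∩ {L0,L1,L2,L3} = {L0,L1}; idom=L1
  L6: preds {L3,L4,L5}: {L0,L1,L2,L3} ∩ {L0,L1,L4} ∩ {L0,L1,L4,L5} = {L0,L1}; idom=L1
  L7: preds {L5,L6}: {L0,L1,L4,L5} ∩ {L0,L1,L6} = {L0,L1}; idom=L1
  L8: preds {L0,L1,L3,L5,L6,L7}: {L0} ∩ {L0,L1} ∩ {L0,L1,L2,L3} ∩ {L0,L1,L4,L5} ∩ {L0,L1,L6} ∩ {L0,L1,L7} = {L0}; idom=L0

idom(L7) = L1

Answer: L1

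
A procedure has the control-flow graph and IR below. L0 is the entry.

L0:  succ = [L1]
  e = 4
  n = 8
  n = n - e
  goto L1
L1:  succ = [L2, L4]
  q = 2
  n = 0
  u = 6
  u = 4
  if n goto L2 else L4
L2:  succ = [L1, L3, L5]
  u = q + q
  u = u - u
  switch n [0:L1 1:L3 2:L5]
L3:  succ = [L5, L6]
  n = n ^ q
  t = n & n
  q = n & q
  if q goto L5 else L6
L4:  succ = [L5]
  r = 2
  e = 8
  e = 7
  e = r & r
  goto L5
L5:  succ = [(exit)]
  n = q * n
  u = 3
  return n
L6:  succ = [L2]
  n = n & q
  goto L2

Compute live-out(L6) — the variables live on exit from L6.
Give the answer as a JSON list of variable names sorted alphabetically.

Block summaries:
  L0 def {e,n} use ∅
  L1 def {n,q,u} use ∅
  L2 def {u} use {n,q}
  L3 def {n,q,t} use {n,q}
  L4 def {e,r} use ∅
  L5 def {n,u} use {n,q}
  L6 def {n} use {n,q}

Liveness:
  L0: in=∅ out=∅
  L1: in=∅ out={n,q}
  L2: in={n,q} out={n,q}
  L3: in={n,q} out={n,q}
  L4: in={n,q} out={n,q}
  L5: in={n,q} out=∅
  L6: in={n,q} out={n,q}

live-out(L6) = ["n", "q"]

Answer: ["n", "q"]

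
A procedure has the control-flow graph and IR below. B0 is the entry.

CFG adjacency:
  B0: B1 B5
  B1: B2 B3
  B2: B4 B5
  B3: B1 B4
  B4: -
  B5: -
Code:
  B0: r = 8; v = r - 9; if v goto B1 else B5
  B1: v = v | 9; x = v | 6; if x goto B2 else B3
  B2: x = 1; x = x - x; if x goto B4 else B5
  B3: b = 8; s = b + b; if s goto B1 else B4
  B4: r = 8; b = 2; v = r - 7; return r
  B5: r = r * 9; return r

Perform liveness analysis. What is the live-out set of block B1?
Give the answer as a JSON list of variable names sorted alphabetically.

Answer: ["r", "v"]

Derivation:
def/use:
  B0: {r,v} / ∅
  B1: {v,x} / {v}
  B2: {x} / ∅
  B3: {b,s} / ∅
  B4: {b,r,v} / ∅
  B5: {r} / {r}

Backward fixpoint:
  live B0: ∅→{r,v}
  live B1: {r,v}→{r,v}
  live B2: {r}→{r}
  live B3: {r,v}→{r,v}
  live B4: ∅→∅
  live B5: {r}→∅

live-out(B1) = ["r", "v"]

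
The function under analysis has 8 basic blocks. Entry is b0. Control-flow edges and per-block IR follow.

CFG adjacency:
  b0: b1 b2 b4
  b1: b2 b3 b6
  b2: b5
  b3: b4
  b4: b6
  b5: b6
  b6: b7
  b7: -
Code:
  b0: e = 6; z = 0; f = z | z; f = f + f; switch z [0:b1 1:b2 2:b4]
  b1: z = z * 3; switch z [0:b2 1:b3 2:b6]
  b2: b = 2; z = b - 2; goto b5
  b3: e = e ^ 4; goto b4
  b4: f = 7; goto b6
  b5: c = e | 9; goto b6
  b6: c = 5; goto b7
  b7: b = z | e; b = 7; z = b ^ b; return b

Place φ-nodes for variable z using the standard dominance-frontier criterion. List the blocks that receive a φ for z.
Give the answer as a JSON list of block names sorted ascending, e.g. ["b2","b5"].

idom tree: b1←b0 b2←b0 b3←b1 b4←b0 b5←b2 b6←b0 b7←b6
Join-block Dom:
  b2: preds {b0,b1}: {b0} ∩ {b0,b1} = {b0}; idom=b0
  b4: preds {b0,b3}: {b0} ∩ {b0,b1,b3} = {b0}; idom=b0
  b6: preds {b1,b4,b5}: {b0,b1} ∩ {b0,b4} ∩ {b0,b2,b5} = {b0}; idom=b0

DF walk-up:
  join b2 pred b0: · stop@b0
  join b2 pred b1: b1 stop@b0
  join b4 pred b0: · stop@b0
  join b4 pred b3: b3→b1 stop@b0
  join b6 pred b1: b1 stop@b0
  join b6 pred b4: b4 stop@b0
  join b6 pred b5: b5→b2 stop@b0
  DF(b0)=∅
  DF(b1)={b2,b4,b6}
  DF(b2)={b6}
  DF(b3)={b4}
  DF(b4)={b6}
  DF(b5)={b6}
  DF(b6)=∅
  DF(b7)=∅

φ for z: defs {b0,b1,b2,b7}
  DF⁺ = {b2,b4,b6}

Answer: ["b2", "b4", "b6"]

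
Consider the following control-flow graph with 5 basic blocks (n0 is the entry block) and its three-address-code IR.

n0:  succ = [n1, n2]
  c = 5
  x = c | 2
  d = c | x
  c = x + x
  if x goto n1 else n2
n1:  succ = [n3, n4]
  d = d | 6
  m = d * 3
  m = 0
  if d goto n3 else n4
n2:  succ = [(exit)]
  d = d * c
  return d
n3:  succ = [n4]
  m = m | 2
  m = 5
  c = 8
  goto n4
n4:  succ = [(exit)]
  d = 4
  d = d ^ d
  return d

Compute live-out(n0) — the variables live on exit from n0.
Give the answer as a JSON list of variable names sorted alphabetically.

def/use:
  n0: def={c,d,x} ue=∅
  n1: def={d,m} ue={d}
  n2: def={d} ue={c,d}
  n3: def={c,m} ue={m}
  n4: def={d} ue=∅

Backward fixpoint:
  n0: in=∅ out={c,d}
  n1: in={d} out={m}
  n2: in={c,d} out=∅
  n3: in={m} out=∅
  n4: in=∅ out=∅

live-out(n0) = ["c", "d"]

Answer: ["c", "d"]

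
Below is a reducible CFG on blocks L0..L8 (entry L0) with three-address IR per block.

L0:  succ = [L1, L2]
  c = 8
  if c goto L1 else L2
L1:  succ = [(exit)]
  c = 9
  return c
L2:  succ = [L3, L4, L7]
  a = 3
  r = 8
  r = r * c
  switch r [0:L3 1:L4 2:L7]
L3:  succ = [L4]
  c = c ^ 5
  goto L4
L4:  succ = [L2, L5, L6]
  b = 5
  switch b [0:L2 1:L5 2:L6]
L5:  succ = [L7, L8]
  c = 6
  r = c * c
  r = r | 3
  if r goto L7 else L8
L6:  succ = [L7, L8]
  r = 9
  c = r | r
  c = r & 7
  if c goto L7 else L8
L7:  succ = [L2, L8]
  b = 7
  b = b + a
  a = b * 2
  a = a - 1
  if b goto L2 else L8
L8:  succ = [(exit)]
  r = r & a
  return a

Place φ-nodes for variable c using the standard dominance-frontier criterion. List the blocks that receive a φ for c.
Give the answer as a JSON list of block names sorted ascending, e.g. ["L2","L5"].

idom tree: L1←L0 L2←L0 L3←L2 L4←L2 L5←L4 L6←L4 L7←L2 L8←L2
Join-block Dom:
  L2: preds {L0,L4,L7}: {L0} ∩ {L0,L2,L4} ∩ {L0,L2,L7} = {L0}; idom=L0
  L4: preds {L2,L3}: {L0,L2} ∩ {L0,L2,L3} = {L0,L2}; idom=L2
  L7: preds {L2,L5,L6}: {L0,L2} ∩ {L0,L2,L4,L5} ∩ {L0,L2,L4,L6} = {L0,L2}; idom=L2
  L8: preds {L5,L6,L7}: {L0,L2,L4,L5} ∩ {L0,L2,L4,L6} ∩ {L0,L2,L7} = {L0,L2}; idom=L2

DF walk-up:
  join L2 pred L0: · stop@L0
  join L2 pred L4: L4→L2 stop@L0
  join L2 pred L7: L7→L2 stop@L0
  join L4 pred L2: · stop@L2
  join L4 pred L3: L3 stop@L2
  join L7 pred L2: · stop@L2
  join L7 pred L5: L5→L4 stop@L2
  join L7 pred L6: L6→L4 stop@L2
  join L8 pred L5: L5→L4 stop@L2
  join L8 pred L6: L6→L4 stop@L2
  join L8 pred L7: L7 stop@L2
  L0 → ∅
  L1 → ∅
  L2 → {L2}
  L3 → {L4}
  L4 → {L2,L7,L8}
  L5 → {L7,L8}
  L6 → {L7,L8}
  L7 → {L2,L8}
  L8 → ∅

φ for c: defs {L0,L1,L3,L5,L6}
  DF⁺ = {L2,L4,L7,L8}

Answer: ["L2", "L4", "L7", "L8"]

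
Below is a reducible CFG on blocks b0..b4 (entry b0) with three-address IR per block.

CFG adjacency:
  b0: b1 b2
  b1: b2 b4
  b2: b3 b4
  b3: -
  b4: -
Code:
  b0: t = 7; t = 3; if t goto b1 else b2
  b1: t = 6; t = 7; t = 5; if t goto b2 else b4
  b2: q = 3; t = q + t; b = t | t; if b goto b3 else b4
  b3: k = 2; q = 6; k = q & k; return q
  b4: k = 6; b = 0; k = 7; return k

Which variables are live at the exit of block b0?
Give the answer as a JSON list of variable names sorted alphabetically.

Per-block:
  b0: def={t} ue=∅
  b1: def={t} ue=∅
  b2: def={b,q,t} ue={t}
  b3: def={k,q} ue=∅
  b4: def={b,k} ue=∅

Liveness:
  b0: in=∅ out={t}
  b1: in=∅ out={t}
  b2: in={t} out=∅
  b3: in=∅ out=∅
  b4: in=∅ out=∅

live-out(b0) = ["t"]

Answer: ["t"]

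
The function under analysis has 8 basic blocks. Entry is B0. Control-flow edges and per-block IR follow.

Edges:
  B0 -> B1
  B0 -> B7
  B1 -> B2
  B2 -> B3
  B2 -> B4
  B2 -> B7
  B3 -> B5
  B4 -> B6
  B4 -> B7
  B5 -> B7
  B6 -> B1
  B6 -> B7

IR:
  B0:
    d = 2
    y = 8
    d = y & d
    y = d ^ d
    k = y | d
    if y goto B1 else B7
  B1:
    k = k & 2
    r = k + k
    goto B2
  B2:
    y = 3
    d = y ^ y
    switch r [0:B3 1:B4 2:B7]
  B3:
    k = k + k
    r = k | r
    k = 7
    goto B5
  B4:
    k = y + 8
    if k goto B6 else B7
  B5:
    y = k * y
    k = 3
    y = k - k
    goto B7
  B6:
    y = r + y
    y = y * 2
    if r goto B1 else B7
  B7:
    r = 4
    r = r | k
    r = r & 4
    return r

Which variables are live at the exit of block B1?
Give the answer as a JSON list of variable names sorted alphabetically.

Answer: ["k", "r"]

Working:
Per-block:
  B0 def {d,k,y} use ∅
  B1 def {k,r} use {k}
  B2 def {d,y} use {r}
  B3 def {k,r} use {k,r}
  B4 def {k} use {y}
  B5 def {k,y} use {k,y}
  B6 def {y} use {r,y}
  B7 def {r} use {k}

Backward fixpoint:
  B0 li=∅ lo={k}
  B1 li={k} lo={k,r}
  B2 li={k,r} lo={k,r,y}
  B3 li={k,r,y} lo={k,y}
  B4 li={r,y} lo={k,r,y}
  B5 li={k,y} lo={k}
  B6 li={k,r,y} lo={k}
  B7 li={k} lo=∅

live-out(B1) = ["k", "r"]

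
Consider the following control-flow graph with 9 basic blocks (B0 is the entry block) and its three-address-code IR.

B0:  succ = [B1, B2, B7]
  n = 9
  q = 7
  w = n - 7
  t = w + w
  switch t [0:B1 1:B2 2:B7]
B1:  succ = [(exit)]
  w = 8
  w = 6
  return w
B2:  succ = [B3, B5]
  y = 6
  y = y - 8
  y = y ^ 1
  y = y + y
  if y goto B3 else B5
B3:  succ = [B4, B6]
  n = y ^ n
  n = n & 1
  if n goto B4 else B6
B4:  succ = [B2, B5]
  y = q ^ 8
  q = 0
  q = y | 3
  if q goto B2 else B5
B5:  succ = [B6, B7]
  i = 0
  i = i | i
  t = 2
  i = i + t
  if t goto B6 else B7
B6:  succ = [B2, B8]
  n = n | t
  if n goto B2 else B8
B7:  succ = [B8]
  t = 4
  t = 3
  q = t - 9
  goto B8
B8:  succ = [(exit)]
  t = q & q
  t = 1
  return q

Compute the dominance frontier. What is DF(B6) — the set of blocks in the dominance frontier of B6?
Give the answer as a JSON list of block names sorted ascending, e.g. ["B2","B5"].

Answer: ["B2", "B8"]

Derivation:
idom tree: B1←B0 B2←B0 B3←B2 B4←B3 B5←B2 B6←B2 B7←B0 B8←B0
Join-block Dom:
  B2: preds {B0,B4,B6}: {B0} ∩ {B0,B2,B3,B4} ∩ {B0,B2,B6} = {B0}; idom=B0
  B5: preds {B2,B4}: {B0,B2} ∩ {B0,B2,B3,B4} = {B0,B2}; idom=B2
  B6: preds {B3,B5}: {B0,B2,B3} ∩ {B0,B2,B5} = {B0,B2}; idom=B2
  B7: preds {B0,B5}: {B0} ∩ {B0,B2,B5} = {B0}; idom=B0
  B8: preds {B6,B7}: {B0,B2,B6} ∩ {B0,B7} = {B0}; idom=B0

DF derivation:
  B2←B0: walk · to B0
  B2←B4: walk B4→B3→B2 to B0
  B2←B6: walk B6→B2 to B0
  B5←B2: walk · to B2
  B5←B4: walk B4→B3 to B2
  B6←B3: walk B3 to B2
  B6←B5: walk B5 to B2
  B7←B0: walk · to B0
  B7←B5: walk B5→B2 to B0
  B8←B6: walk B6→B2 to B0
  B8←B7: walk B7 to B0
  B0 → ∅
  B1 → ∅
  B2 → {B2,B7,B8}
  B3 → {B2,B5,B6}
  B4 → {B2,B5}
  B5 → {B6,B7}
  B6 → {B2,B8}
  B7 → {B8}
  B8 → ∅

DF(B6) = ["B2", "B8"]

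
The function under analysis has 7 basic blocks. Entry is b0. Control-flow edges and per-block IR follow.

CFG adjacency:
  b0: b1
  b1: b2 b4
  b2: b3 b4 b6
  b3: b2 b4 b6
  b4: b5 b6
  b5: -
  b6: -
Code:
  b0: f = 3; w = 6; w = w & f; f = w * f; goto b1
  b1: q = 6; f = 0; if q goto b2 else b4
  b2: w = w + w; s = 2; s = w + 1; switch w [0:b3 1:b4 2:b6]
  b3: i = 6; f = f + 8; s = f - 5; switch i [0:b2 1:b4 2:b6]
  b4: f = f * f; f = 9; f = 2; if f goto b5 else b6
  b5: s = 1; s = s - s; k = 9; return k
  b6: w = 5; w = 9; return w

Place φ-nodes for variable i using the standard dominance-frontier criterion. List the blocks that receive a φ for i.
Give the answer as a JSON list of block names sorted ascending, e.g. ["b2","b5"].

Answer: ["b2", "b4", "b6"]

Derivation:
idom tree: b1←b0 b2←b1 b3←b2 b4←b1 b5←b4 b6←b1
Join-block Dom:
  b2: preds {b1,b3}: {b0,b1} ∩ {b0,b1,b2,b3} = {b0,b1}; idom=b1
  b4: preds {b1,b2,b3}: {b0,b1} ∩ {b0,b1,b2} ∩ {b0,b1,b2,b3} = {b0,b1}; idom=b1
  b6: preds {b2,b3,b4}: {b0,b1,b2} ∩ {b0,b1,b2,b3} ∩ {b0,b1,b4} = {b0,b1}; idom=b1

DF derivation:
  b2←b1: walk · to b1
  b2←b3: walk b3→b2 to b1
  b4←b1: walk · to b1
  b4←b2: walk b2 to b1
  b4←b3: walk b3→b2 to b1
  b6←b2: walk b2 to b1
  b6←b3: walk b3→b2 to b1
  b6←b4: walk b4 to b1
  b0 → ∅
  b1 → ∅
  b2 → {b2,b4,b6}
  b3 → {b2,b4,b6}
  b4 → {b6}
  b5 → ∅
  b6 → ∅

φ for i: defs {b3}
  DF⁺ = {b2,b4,b6}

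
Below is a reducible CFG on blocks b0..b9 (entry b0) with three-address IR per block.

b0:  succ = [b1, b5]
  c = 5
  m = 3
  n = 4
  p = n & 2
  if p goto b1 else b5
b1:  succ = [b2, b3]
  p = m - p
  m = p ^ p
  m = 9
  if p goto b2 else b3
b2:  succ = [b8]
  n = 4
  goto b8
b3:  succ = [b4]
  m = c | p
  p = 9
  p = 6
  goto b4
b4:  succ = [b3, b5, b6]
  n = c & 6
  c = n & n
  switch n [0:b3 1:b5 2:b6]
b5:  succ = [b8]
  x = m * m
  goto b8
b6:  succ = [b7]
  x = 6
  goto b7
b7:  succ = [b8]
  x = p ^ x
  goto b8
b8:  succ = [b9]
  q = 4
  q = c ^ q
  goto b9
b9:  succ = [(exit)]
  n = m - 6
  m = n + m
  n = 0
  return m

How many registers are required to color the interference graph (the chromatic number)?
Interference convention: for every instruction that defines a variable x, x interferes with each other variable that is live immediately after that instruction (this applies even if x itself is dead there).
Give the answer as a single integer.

Block summaries:
  b0 def {c,m,n,p} use ∅
  b1 def {m,p} use {m,p}
  b2 def {n} use ∅
  b3 def {m,p} use {c,p}
  b4 def {c,n} use {c}
  b5 def {x} use {m}
  b6 def {x} use ∅
  b7 def {x} use {p,x}
  b8 def {q} use {c}
  b9 def {m,n} use {m}

Liveness:
  b0 li=∅ lo={c,m,p}
  b1 li={c,m,p} lo={c,m,p}
  b2 li={c,m} lo={c,m}
  b3 li={c,p} lo={c,m,p}
  b4 li={c,m,p} lo={c,m,p}
  b5 li={c,m} lo={c,m}
  b6 li={c,m,p} lo={c,m,p,x}
  b7 li={c,m,p,x} lo={c,m}
  b8 li={c,m} lo={m}
  b9 li={m} lo=∅

Interfere edges:
  c — {m,n,p,q,x}
  m — {c,n,p,q,x}
  n — {c,m,p}
  p — {c,m,n,x}
  q — {c,m}
  x — {c,m,p}

Chromatic number:
  lower bound: {c,m,n,p} mutually conflict ⇒ χ ≥ 4
  assign c→c0 m→c1 n→c3 p→c2 q→c2 x→c3 — no edge inside a register ⇒ χ ≤ 4
  χ = 4

Answer: 4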